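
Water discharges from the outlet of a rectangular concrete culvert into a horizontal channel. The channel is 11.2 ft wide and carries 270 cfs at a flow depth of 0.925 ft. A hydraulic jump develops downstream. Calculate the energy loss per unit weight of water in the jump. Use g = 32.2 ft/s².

ΔE = 5.40 ft

q = Q/b = 270/11.2 = 24.1 ft²/s; V₁ = q/y₁ = 26.1 ft/s. Fr₁ = V₁/√(g·y₁) = 4.78.
From the momentum equation for a rectangular channel, y₂/y₁ = ½[√(1 + 8Fr₁²) − 1] = ½[√183.4 − 1] = 6.27.
y₂ = 6.27 × 0.925 = 5.80 ft.
Head loss: ΔE = (y₂ − y₁)³/(4y₁y₂) = (5.80 − 0.925)³/(4×0.925×5.80) = 116/21.5 = 5.40 ft.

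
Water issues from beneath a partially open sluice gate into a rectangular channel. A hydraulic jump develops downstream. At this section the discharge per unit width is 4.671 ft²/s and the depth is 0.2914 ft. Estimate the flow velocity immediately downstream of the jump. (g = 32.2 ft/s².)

V₂ = 2.317 ft/s

V₁ = q/y₁ = 4.671/0.2914 = 16.03 ft/s. Fr₁ = V₁/√(g·y₁) = 16.03/√(32.2×0.2914) = 5.233.
From the momentum equation for a rectangular channel, y₂/y₁ = ½[√(1 + 8Fr₁²) − 1] = ½[√220.07 − 1] = 6.917.
y₂ = 6.917 × 0.2914 = 2.016 ft.
V₂ = q/y₂ = 4.671/2.016 = 2.317 ft/s.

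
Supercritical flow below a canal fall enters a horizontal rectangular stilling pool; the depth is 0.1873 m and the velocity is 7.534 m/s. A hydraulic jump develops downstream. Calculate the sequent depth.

y₂ = 1.382 m

Fr₁ = V₁/√(g·y₁) = 7.534/√(9.81×0.1873) = 5.558.
Bélanger equation: y₂/y₁ = ½[√(1 + 8Fr₁²) − 1] = ½[√248.14 − 1] = 7.376.
y₂ = 7.376 × 0.1873 = 1.382 m.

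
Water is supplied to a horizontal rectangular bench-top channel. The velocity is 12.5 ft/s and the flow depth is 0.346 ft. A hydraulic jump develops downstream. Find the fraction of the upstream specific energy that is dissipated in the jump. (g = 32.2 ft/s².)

Fr₁ = V₁/√(g·y₁) = 12.5/√(32.2×0.346) = 3.74.
From the momentum equation for a rectangular channel, y₂/y₁ = ½[√(1 + 8Fr₁²) − 1] = ½[√113.2 − 1] = 4.82.
y₂ = 4.82 × 0.346 = 1.67 ft.
E₁ = y₁ + V₁²/2g = 2.77 ft. ΔE = (y₂ − y₁)³/(4y₁y₂) = 1.00 ft. ΔE/E₁ = 1.00/2.77 = 0.361.

ΔE/E₁ = 0.361 (36.1%)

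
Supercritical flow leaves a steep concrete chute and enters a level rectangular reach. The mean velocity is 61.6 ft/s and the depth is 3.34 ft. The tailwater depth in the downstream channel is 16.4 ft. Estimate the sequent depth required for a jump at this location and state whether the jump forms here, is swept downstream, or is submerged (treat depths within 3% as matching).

y₂ = 26.4 ft; the jump is swept downstream

Fr₁ = V₁/√(g·y₁) = 61.6/√(32.2×3.34) = 5.94.
Sequent-depth ratio: y₂/y₁ = ½[√(1 + 8Fr₁²) − 1] = ½[√283.3 − 1] = 7.92.
y₂ = 7.92 × 3.34 = 26.4 ft.
Tailwater y_tw = 16.4 ft: y_tw < y₂, so the jump is swept downstream.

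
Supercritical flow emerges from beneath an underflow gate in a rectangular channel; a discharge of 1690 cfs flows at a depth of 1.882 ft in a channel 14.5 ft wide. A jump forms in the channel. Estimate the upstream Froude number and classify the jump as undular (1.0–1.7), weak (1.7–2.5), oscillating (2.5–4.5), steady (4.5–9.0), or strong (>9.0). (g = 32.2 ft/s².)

q = Q/b = 1690/14.5 = 116.6 ft²/s; V₁ = q/y₁ = 61.93 ft/s. Fr₁ = V₁/√(g·y₁) = 7.955.
Fr₁ = 7.955 lies in the steady range.

Fr₁ = 7.955; steady jump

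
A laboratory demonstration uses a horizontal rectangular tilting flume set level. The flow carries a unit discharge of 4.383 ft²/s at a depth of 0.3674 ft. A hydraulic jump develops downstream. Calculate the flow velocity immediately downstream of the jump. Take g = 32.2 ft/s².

V₁ = q/y₁ = 4.383/0.3674 = 11.93 ft/s. Fr₁ = V₁/√(g·y₁) = 11.93/√(32.2×0.3674) = 3.468.
Conjugate-depth relation: y₂/y₁ = ½[√(1 + 8Fr₁²) − 1] = ½[√97.241 − 1] = 4.431.
y₂ = 4.431 × 0.3674 = 1.628 ft.
V₂ = q/y₂ = 4.383/1.628 = 2.693 ft/s.

V₂ = 2.693 ft/s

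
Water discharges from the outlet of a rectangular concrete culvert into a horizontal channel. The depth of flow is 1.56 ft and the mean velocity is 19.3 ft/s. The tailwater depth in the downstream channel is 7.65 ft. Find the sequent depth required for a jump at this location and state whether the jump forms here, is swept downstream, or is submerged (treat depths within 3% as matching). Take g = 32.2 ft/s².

y₂ = 5.28 ft; the jump is submerged

Fr₁ = V₁/√(g·y₁) = 19.3/√(32.2×1.56) = 2.72.
Sequent-depth ratio: y₂/y₁ = ½[√(1 + 8Fr₁²) − 1] = ½[√60.32 − 1] = 3.38.
y₂ = 3.38 × 1.56 = 5.28 ft.
Tailwater y_tw = 7.65 ft: y_tw > y₂, so the jump is submerged.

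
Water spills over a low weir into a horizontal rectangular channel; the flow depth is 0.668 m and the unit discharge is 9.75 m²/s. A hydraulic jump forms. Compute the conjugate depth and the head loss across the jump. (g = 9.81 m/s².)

y₂ = 5.06 m; ΔE = 6.27 m

V₁ = q/y₁ = 9.75/0.668 = 14.6 m/s. Fr₁ = V₁/√(g·y₁) = 14.6/√(9.81×0.668) = 5.70.
By Bélanger, y₂/y₁ = ½[√(1 + 8Fr₁²) − 1] = ½[√261.1 − 1] = 7.58.
y₂ = 7.58 × 0.668 = 5.06 m.
V₂ = q/y₂ = 9.75/5.06 = 1.93 m/s. E₁ = y₁ + V₁²/2g = 11.5 m; E₂ = y₂ + V₂²/2g = 5.25 m. ΔE = E₁ − E₂ = 6.27 m.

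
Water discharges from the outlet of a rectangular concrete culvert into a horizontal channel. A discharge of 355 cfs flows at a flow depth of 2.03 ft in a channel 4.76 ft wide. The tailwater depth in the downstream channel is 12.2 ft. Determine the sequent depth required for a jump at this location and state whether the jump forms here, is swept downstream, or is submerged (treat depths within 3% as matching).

y₂ = 12.1 ft; the jump forms here

q = Q/b = 355/4.76 = 74.6 ft²/s; V₁ = q/y₁ = 36.7 ft/s. Fr₁ = V₁/√(g·y₁) = 4.54.
Conjugate-depth relation: y₂/y₁ = ½[√(1 + 8Fr₁²) − 1] = ½[√166.2 − 1] = 5.95.
y₂ = 5.95 × 2.03 = 12.1 ft.
Tailwater y_tw = 12.2 ft: y_tw ≈ y₂, so the jump forms here.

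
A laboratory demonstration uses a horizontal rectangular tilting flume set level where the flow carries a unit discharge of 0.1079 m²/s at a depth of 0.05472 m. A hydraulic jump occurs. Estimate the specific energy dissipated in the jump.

ΔE = 0.05242 m

V₁ = q/y₁ = 0.1079/0.05472 = 1.972 m/s. Fr₁ = V₁/√(g·y₁) = 1.972/√(9.81×0.05472) = 2.691.
Conjugate-depth relation: y₂/y₁ = ½[√(1 + 8Fr₁²) − 1] = ½[√58.946 − 1] = 3.339.
y₂ = 3.339 × 0.05472 = 0.1827 m.
V₂ = q/y₂ = 0.1079/0.1827 = 0.5906 m/s. E₁ = y₁ + V₁²/2g = 0.2529 m; E₂ = y₂ + V₂²/2g = 0.2005 m. ΔE = E₁ − E₂ = 0.05242 m.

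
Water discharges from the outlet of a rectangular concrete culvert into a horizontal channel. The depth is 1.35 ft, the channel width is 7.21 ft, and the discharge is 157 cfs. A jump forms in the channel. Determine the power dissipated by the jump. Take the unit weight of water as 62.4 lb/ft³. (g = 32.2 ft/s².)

q = Q/b = 157/7.21 = 21.8 ft²/s; V₁ = q/y₁ = 16.1 ft/s. Fr₁ = V₁/√(g·y₁) = 2.45.
Conjugate-depth relation: y₂/y₁ = ½[√(1 + 8Fr₁²) − 1] = ½[√48.88 − 1] = 3.00.
y₂ = 3.00 × 1.35 = 4.04 ft.
Head loss: ΔE = (y₂ − y₁)³/(4y₁y₂) = (4.04 − 1.35)³/(4×1.35×4.04) = 19.6/21.8 = 0.896 ft.
P = γ·Q·ΔE/550 = 62.4 × 157 × 0.896 / 550 = 16.0 hp.

P = 16.0 hp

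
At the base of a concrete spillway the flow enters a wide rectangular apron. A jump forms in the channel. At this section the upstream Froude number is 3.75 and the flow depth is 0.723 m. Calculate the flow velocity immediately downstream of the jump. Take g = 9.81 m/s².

V₂ = 2.07 m/s

Fr₁ = 3.75 (given).
Conjugate-depth relation: y₂/y₁ = ½[√(1 + 8Fr₁²) − 1] = ½[√113.5 − 1] = 4.83.
y₂ = 4.83 × 0.723 = 3.49 m.
V₁ = Fr₁·√(g·y₁) = 3.75×√(9.81×0.723) = 9.99 m/s; q = V₁·y₁ = 7.22 m²/s.
V₂ = q/y₂ = 7.22/3.49 = 2.07 m/s.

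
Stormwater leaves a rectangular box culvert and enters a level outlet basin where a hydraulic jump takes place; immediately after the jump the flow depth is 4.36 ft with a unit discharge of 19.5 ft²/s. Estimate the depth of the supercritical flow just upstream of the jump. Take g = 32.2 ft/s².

V₂ = q/y₂ = 19.5/4.36 = 4.47 ft/s; Fr₂ = V₂/√(g·y₂) = 0.377.
Applying the sequent-depth relation in reverse, y₁/y₂ = ½[√(1 + 8Fr₂²) − 1] = ½[√2.140 − 1] = 0.231.
y₁ = 0.231 × 4.36 = 1.01 ft.

y₁ = 1.01 ft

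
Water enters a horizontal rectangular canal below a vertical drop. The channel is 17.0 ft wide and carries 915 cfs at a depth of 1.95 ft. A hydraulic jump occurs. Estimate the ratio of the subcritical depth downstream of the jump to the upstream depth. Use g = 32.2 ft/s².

y₂/y₁ = 4.45

q = Q/b = 915/17.0 = 53.8 ft²/s; V₁ = q/y₁ = 27.6 ft/s. Fr₁ = V₁/√(g·y₁) = 3.48.
Sequent-depth ratio: y₂/y₁ = ½[√(1 + 8Fr₁²) − 1] = ½[√98.07 − 1] = 4.45.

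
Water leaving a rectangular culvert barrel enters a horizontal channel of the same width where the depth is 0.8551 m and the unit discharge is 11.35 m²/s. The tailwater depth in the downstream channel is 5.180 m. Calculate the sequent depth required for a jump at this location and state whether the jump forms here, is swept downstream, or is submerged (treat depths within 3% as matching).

V₁ = q/y₁ = 11.35/0.8551 = 13.27 m/s. Fr₁ = V₁/√(g·y₁) = 13.27/√(9.81×0.8551) = 4.583.
Conjugate-depth relation: y₂/y₁ = ½[√(1 + 8Fr₁²) − 1] = ½[√169.02 − 1] = 6.000.
y₂ = 6.000 × 0.8551 = 5.131 m.
Tailwater y_tw = 5.180 m: y_tw ≈ y₂, so the jump forms here.

y₂ = 5.131 m; the jump forms here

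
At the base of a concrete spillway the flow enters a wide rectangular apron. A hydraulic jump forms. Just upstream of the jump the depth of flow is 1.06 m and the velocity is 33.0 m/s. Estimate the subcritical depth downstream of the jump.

Fr₁ = V₁/√(g·y₁) = 33.0/√(9.81×1.06) = 10.2.
Sequent-depth ratio: y₂/y₁ = ½[√(1 + 8Fr₁²) − 1] = ½[√838.8 − 1] = 14.0.
y₂ = 14.0 × 1.06 = 14.8 m.

y₂ = 14.8 m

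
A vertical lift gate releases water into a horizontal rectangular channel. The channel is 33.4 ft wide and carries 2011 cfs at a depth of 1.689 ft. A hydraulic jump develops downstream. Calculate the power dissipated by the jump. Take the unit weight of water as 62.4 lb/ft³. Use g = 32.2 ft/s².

q = Q/b = 2011/33.4 = 60.21 ft²/s; V₁ = q/y₁ = 35.65 ft/s. Fr₁ = V₁/√(g·y₁) = 4.834.
Conjugate-depth relation: y₂/y₁ = ½[√(1 + 8Fr₁²) − 1] = ½[√187.93 − 1] = 6.354.
y₂ = 6.354 × 1.689 = 10.73 ft.
Head loss: ΔE = (y₂ − y₁)³/(4y₁y₂) = (10.73 − 1.689)³/(4×1.689×10.73) = 739.6/72.51 = 10.20 ft.
P = γ·Q·ΔE/550 = 62.4 × 2011 × 10.20 / 550 = 2327 hp.

P = 2327 hp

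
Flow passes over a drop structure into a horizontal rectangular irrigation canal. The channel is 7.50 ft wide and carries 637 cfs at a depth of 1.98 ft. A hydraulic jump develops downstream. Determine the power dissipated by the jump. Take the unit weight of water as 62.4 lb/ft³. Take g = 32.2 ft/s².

q = Q/b = 637/7.50 = 84.9 ft²/s; V₁ = q/y₁ = 42.9 ft/s. Fr₁ = V₁/√(g·y₁) = 5.37.
Bélanger equation: y₂/y₁ = ½[√(1 + 8Fr₁²) − 1] = ½[√231.9 − 1] = 7.11.
y₂ = 7.11 × 1.98 = 14.1 ft.
Head loss: ΔE = (y₂ − y₁)³/(4y₁y₂) = (14.1 − 1.98)³/(4×1.98×14.1) = 1774/112 = 15.9 ft.
P = γ·Q·ΔE/550 = 62.4 × 637 × 15.9 / 550 = 1149 hp.

P = 1149 hp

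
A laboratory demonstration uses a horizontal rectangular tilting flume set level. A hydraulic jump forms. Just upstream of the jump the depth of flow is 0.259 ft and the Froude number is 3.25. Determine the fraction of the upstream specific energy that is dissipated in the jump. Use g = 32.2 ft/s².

Fr₁ = 3.25 (given).
Sequent-depth ratio: y₂/y₁ = ½[√(1 + 8Fr₁²) − 1] = ½[√85.50 − 1] = 4.12.
y₂ = 4.12 × 0.259 = 1.07 ft.
E₁ = y₁(1 + Fr₁²/2) = 0.259×(1 + 3.25²/2) = 1.63 ft. ΔE = (y₂ − y₁)³/(4y₁y₂) = 0.478 ft. ΔE/E₁ = 0.478/1.63 = 0.294.

ΔE/E₁ = 0.294 (29.4%)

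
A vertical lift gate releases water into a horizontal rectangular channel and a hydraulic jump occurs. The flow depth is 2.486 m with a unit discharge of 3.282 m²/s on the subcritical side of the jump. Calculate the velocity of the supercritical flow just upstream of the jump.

V₂ = q/y₂ = 3.282/2.486 = 1.320 m/s; Fr₂ = V₂/√(g·y₂) = 0.2673.
Applying the sequent-depth relation in reverse, y₁/y₂ = ½[√(1 + 8Fr₂²) − 1] = ½[√1.5717 − 1] = 0.1268.
y₁ = 0.1268 × 2.486 = 0.3153 m.
V₁ = q/y₁ = 3.282/0.3153 = 10.41 m/s.

V₁ = 10.41 m/s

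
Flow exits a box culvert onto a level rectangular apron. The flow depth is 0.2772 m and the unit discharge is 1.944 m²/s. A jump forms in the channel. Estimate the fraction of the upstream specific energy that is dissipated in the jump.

V₁ = q/y₁ = 1.944/0.2772 = 7.013 m/s. Fr₁ = V₁/√(g·y₁) = 7.013/√(9.81×0.2772) = 4.253.
From the momentum equation for a rectangular channel, y₂/y₁ = ½[√(1 + 8Fr₁²) − 1] = ½[√145.69 − 1] = 5.535.
y₂ = 5.535 × 0.2772 = 1.534 m.
E₁ = y₁ + V₁²/2g = 2.784 m. ΔE = (y₂ − y₁)³/(4y₁y₂) = 1.168 m. ΔE/E₁ = 1.168/2.784 = 0.419.

ΔE/E₁ = 0.419 (41.9%)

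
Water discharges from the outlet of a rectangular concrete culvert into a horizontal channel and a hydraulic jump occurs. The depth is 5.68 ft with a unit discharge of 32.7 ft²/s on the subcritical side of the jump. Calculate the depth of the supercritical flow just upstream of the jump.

V₂ = q/y₂ = 32.7/5.68 = 5.76 ft/s; Fr₂ = V₂/√(g·y₂) = 0.426.
Applying the sequent-depth relation in reverse, y₁/y₂ = ½[√(1 + 8Fr₂²) − 1] = ½[√2.450 − 1] = 0.283.
y₁ = 0.283 × 5.68 = 1.61 ft.

y₁ = 1.61 ft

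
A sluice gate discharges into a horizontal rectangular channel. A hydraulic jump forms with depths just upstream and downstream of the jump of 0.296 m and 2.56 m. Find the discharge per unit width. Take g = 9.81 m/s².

q = 3.26 m²/s

For a rectangular channel the momentum equation gives q² = ½·g·y₁·y₂·(y₁ + y₂) = ½×9.81×0.296×2.56×2.86 = 10.6.
q = √10.6 = 3.26 m²/s.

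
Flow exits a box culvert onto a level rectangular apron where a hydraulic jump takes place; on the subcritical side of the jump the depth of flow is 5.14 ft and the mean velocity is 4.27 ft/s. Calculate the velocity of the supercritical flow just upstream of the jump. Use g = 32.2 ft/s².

V₁ = 23.0 ft/s

Fr₂ = V₂/√(g·y₂) = 4.27/√(32.2×5.14) = 0.332.
From the momentum equation (using Fr₂), y₁/y₂ = ½[√(1 + 8Fr₂²) − 1] = ½[√1.881 − 1] = 0.186.
y₁ = 0.186 × 5.14 = 0.955 ft.
V₁ = q/y₁ = 21.9/0.955 = 23.0 ft/s.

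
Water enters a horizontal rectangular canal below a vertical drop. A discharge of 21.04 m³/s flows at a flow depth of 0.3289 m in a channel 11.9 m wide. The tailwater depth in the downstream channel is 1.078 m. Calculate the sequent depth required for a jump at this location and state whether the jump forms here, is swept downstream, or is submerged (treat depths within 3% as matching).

q = Q/b = 21.04/11.9 = 1.768 m²/s; V₁ = q/y₁ = 5.376 m/s. Fr₁ = V₁/√(g·y₁) = 2.993.
From the momentum equation for a rectangular channel, y₂/y₁ = ½[√(1 + 8Fr₁²) − 1] = ½[√72.652 − 1] = 3.762.
y₂ = 3.762 × 0.3289 = 1.237 m.
Tailwater y_tw = 1.078 m: y_tw < y₂, so the jump is swept downstream.

y₂ = 1.237 m; the jump is swept downstream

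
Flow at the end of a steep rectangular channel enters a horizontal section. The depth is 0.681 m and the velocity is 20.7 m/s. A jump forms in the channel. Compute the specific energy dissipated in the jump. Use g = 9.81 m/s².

Fr₁ = V₁/√(g·y₁) = 20.7/√(9.81×0.681) = 8.01.
Conjugate-depth relation: y₂/y₁ = ½[√(1 + 8Fr₁²) − 1] = ½[√514.1 − 1] = 10.8.
y₂ = 10.8 × 0.681 = 7.38 m.
q = V₁·y₁ = 20.7 × 0.681 = 14.1 m²/s. V₂ = q/y₂ = 14.1/7.38 = 1.91 m/s. E₁ = y₁ + V₁²/2g = 22.5 m; E₂ = y₂ + V₂²/2g = 7.57 m. ΔE = E₁ − E₂ = 15.0 m.

ΔE = 15.0 m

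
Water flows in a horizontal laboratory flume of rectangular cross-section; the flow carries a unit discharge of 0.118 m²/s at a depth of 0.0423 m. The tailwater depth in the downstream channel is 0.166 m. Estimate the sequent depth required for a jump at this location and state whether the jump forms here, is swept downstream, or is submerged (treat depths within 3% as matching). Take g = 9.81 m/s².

V₁ = q/y₁ = 0.118/0.0423 = 2.79 m/s. Fr₁ = V₁/√(g·y₁) = 2.79/√(9.81×0.0423) = 4.33.
From the momentum equation for a rectangular channel, y₂/y₁ = ½[√(1 + 8Fr₁²) − 1] = ½[√151.0 − 1] = 5.64.
y₂ = 5.64 × 0.0423 = 0.239 m.
Tailwater y_tw = 0.166 m: y_tw < y₂, so the jump is swept downstream.

y₂ = 0.239 m; the jump is swept downstream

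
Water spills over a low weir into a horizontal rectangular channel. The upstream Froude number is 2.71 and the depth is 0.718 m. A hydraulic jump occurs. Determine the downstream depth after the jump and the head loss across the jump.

y₂ = 2.42 m; ΔE = 0.706 m

Fr₁ = 2.71 (given).
By Bélanger, y₂/y₁ = ½[√(1 + 8Fr₁²) − 1] = ½[√59.75 − 1] = 3.36.
y₂ = 3.36 × 0.718 = 2.42 m.
V₁ = Fr₁·√(g·y₁) = 2.71×√(9.81×0.718) = 7.19 m/s; q = V₁·y₁ = 5.16 m²/s. V₂ = q/y₂ = 5.16/2.42 = 2.14 m/s. E₁ = y₁ + V₁²/2g = 3.35 m; E₂ = y₂ + V₂²/2g = 2.65 m. ΔE = E₁ − E₂ = 0.706 m.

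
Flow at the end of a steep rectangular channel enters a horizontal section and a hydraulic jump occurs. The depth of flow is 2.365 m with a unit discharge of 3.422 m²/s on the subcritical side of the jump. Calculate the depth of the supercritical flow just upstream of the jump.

V₂ = q/y₂ = 3.422/2.365 = 1.447 m/s; Fr₂ = V₂/√(g·y₂) = 0.3004.
Since the conjugate-depth ratio holds either way, y₁/y₂ = ½[√(1 + 8Fr₂²) − 1] = ½[√1.7219 − 1] = 0.1561.
y₁ = 0.1561 × 2.365 = 0.3692 m.

y₁ = 0.3692 m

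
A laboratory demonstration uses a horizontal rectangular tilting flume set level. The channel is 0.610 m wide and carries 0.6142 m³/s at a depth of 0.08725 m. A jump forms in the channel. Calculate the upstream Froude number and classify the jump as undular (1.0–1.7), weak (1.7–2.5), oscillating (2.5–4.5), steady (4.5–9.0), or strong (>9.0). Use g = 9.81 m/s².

Fr₁ = 12.47; strong jump

q = Q/b = 0.6142/0.610 = 1.007 m²/s; V₁ = q/y₁ = 11.54 m/s. Fr₁ = V₁/√(g·y₁) = 12.47.
Fr₁ = 12.47 lies in the strong range.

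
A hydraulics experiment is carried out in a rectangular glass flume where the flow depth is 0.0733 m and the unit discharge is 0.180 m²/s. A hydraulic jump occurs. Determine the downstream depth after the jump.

V₁ = q/y₁ = 0.180/0.0733 = 2.46 m/s. Fr₁ = V₁/√(g·y₁) = 2.46/√(9.81×0.0733) = 2.90.
Conjugate-depth relation: y₂/y₁ = ½[√(1 + 8Fr₁²) − 1] = ½[√68.09 − 1] = 3.63.
y₂ = 3.63 × 0.0733 = 0.266 m.

y₂ = 0.266 m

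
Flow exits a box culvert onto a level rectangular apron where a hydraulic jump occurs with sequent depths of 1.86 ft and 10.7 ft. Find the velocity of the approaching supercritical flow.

For a rectangular channel the momentum equation gives q² = ½·g·y₁·y₂·(y₁ + y₂) = ½×32.2×1.86×10.7×12.6 = 4025.
q = √4025 = 63.4 ft²/s.
V₁ = q/y₁ = 63.4/1.86 = 34.1 ft/s.

V₁ = 34.1 ft/s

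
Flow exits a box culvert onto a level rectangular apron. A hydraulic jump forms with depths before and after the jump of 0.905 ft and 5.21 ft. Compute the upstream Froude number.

For a rectangular channel the momentum equation gives q² = ½·g·y₁·y₂·(y₁ + y₂) = ½×32.2×0.905×5.21×6.12 = 464.
q = √464 = 21.5 ft²/s.
V₁ = q/y₁ = 23.8 ft/s; Fr₁ = V₁/√(g·y₁) = 4.41.

Fr₁ = 4.41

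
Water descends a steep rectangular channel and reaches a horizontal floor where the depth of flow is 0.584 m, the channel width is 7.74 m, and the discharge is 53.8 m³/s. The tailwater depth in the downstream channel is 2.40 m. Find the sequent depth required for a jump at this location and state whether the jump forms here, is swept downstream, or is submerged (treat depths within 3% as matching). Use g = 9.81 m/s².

q = Q/b = 53.8/7.74 = 6.95 m²/s; V₁ = q/y₁ = 11.9 m/s. Fr₁ = V₁/√(g·y₁) = 4.97.
By Bélanger, y₂/y₁ = ½[√(1 + 8Fr₁²) − 1] = ½[√198.8 − 1] = 6.55.
y₂ = 6.55 × 0.584 = 3.83 m.
Tailwater y_tw = 2.40 m: y_tw < y₂, so the jump is swept downstream.

y₂ = 3.83 m; the jump is swept downstream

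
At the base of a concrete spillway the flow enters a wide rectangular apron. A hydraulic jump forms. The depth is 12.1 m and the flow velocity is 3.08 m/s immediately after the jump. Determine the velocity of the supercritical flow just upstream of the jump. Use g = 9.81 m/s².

V₁ = 22.0 m/s

Fr₂ = V₂/√(g·y₂) = 3.08/√(9.81×12.1) = 0.283.
The Bélanger relation is symmetric: y₁/y₂ = ½[√(1 + 8Fr₂²) − 1] = ½[√1.639 − 1] = 0.140.
y₁ = 0.140 × 12.1 = 1.70 m.
V₁ = q/y₁ = 37.3/1.70 = 22.0 m/s.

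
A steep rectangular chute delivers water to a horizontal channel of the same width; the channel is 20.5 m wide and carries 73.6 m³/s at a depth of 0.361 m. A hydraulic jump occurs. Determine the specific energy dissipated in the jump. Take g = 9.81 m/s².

q = Q/b = 73.6/20.5 = 3.59 m²/s; V₁ = q/y₁ = 9.95 m/s. Fr₁ = V₁/√(g·y₁) = 5.28.
Sequent-depth ratio: y₂/y₁ = ½[√(1 + 8Fr₁²) − 1] = ½[√224.4 − 1] = 6.99.
y₂ = 6.99 × 0.361 = 2.52 m.
Head loss: ΔE = (y₂ − y₁)³/(4y₁y₂) = (2.52 − 0.361)³/(4×0.361×2.52) = 10.1/3.64 = 2.78 m.

ΔE = 2.78 m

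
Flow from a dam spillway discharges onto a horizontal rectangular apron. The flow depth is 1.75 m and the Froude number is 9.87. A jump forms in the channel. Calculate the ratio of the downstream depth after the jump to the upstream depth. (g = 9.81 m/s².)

Fr₁ = 9.87 (given).
Bélanger equation: y₂/y₁ = ½[√(1 + 8Fr₁²) − 1] = ½[√780.3 − 1] = 13.5.

y₂/y₁ = 13.5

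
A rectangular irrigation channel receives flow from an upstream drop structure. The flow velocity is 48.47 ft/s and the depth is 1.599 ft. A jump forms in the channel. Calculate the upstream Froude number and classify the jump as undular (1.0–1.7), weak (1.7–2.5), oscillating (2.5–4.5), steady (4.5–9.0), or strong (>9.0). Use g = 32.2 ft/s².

Fr₁ = V₁/√(g·y₁) = 48.47/√(32.2×1.599) = 6.755.
Fr₁ = 6.755 lies in the steady range.

Fr₁ = 6.755; steady jump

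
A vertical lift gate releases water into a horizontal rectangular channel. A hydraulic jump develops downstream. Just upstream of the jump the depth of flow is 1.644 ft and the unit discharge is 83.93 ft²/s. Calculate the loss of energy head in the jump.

ΔE = 26.15 ft

V₁ = q/y₁ = 83.93/1.644 = 51.05 ft/s. Fr₁ = V₁/√(g·y₁) = 51.05/√(32.2×1.644) = 7.017.
Conjugate-depth relation: y₂/y₁ = ½[√(1 + 8Fr₁²) − 1] = ½[√394.88 − 1] = 9.436.
y₂ = 9.436 × 1.644 = 15.51 ft.
Head loss: ΔE = (y₂ − y₁)³/(4y₁y₂) = (15.51 − 1.644)³/(4×1.644×15.51) = 2667/102.0 = 26.15 ft.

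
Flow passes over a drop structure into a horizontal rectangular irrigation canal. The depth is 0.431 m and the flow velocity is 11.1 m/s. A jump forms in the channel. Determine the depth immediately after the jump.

y₂ = 3.08 m

Fr₁ = V₁/√(g·y₁) = 11.1/√(9.81×0.431) = 5.40.
By Bélanger, y₂/y₁ = ½[√(1 + 8Fr₁²) − 1] = ½[√234.1 − 1] = 7.15.
y₂ = 7.15 × 0.431 = 3.08 m.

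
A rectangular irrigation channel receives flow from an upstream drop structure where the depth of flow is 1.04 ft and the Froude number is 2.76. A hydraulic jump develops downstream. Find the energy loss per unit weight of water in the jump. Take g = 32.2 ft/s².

Fr₁ = 2.76 (given).
Sequent-depth ratio: y₂/y₁ = ½[√(1 + 8Fr₁²) − 1] = ½[√61.94 − 1] = 3.44.
y₂ = 3.44 × 1.04 = 3.57 ft.
V₁ = Fr₁·√(g·y₁) = 2.76×√(32.2×1.04) = 16.0 ft/s; q = V₁·y₁ = 16.6 ft²/s. V₂ = q/y₂ = 16.6/3.57 = 4.65 ft/s. E₁ = y₁ + V₁²/2g = 5.00 ft; E₂ = y₂ + V₂²/2g = 3.91 ft. ΔE = E₁ − E₂ = 1.09 ft.

ΔE = 1.09 ft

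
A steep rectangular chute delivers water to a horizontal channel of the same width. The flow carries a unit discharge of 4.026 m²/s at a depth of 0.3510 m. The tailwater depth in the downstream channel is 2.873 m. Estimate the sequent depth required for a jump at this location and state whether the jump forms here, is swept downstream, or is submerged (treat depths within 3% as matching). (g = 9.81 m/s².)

V₁ = q/y₁ = 4.026/0.3510 = 11.47 m/s. Fr₁ = V₁/√(g·y₁) = 11.47/√(9.81×0.3510) = 6.181.
Bélanger equation: y₂/y₁ = ½[√(1 + 8Fr₁²) − 1] = ½[√306.67 − 1] = 8.256.
y₂ = 8.256 × 0.3510 = 2.898 m.
Tailwater y_tw = 2.873 m: y_tw ≈ y₂, so the jump forms here.

y₂ = 2.898 m; the jump forms here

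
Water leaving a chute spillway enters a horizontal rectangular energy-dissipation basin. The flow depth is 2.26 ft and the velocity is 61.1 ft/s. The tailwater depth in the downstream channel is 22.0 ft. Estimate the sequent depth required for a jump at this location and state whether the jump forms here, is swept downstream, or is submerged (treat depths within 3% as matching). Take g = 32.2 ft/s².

y₂ = 21.8 ft; the jump forms here

Fr₁ = V₁/√(g·y₁) = 61.1/√(32.2×2.26) = 7.16.
Bélanger equation: y₂/y₁ = ½[√(1 + 8Fr₁²) − 1] = ½[√411.4 − 1] = 9.64.
y₂ = 9.64 × 2.26 = 21.8 ft.
Tailwater y_tw = 22.0 ft: y_tw ≈ y₂, so the jump forms here.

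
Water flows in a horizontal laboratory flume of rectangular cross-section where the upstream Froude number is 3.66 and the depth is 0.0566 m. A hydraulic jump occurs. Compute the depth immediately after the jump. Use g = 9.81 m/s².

Fr₁ = 3.66 (given).
Bélanger equation: y₂/y₁ = ½[√(1 + 8Fr₁²) − 1] = ½[√108.2 − 1] = 4.70.
y₂ = 4.70 × 0.0566 = 0.266 m.

y₂ = 0.266 m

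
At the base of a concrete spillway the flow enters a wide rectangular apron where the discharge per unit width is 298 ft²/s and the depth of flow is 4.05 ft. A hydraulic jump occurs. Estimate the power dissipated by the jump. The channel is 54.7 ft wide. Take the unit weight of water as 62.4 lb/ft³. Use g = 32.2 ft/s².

P = 96268 hp

V₁ = q/y₁ = 298/4.05 = 73.6 ft/s. Fr₁ = V₁/√(g·y₁) = 73.6/√(32.2×4.05) = 6.44.
By Bélanger, y₂/y₁ = ½[√(1 + 8Fr₁²) − 1] = ½[√333.1 − 1] = 8.63.
y₂ = 8.63 × 4.05 = 34.9 ft.
Head loss: ΔE = (y₂ − y₁)³/(4y₁y₂) = (34.9 − 4.05)³/(4×4.05×34.9) = 29460/566 = 52.1 ft.
Q = q·b = 298 × 54.7 = 16301 cfs. P = γ·Q·ΔE/550 = 62.4 × 16301 × 52.1 / 550 = 96268 hp.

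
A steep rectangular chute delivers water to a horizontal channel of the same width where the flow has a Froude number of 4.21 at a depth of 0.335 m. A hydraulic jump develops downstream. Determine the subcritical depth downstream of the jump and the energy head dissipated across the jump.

Fr₁ = 4.21 (given).
From the momentum equation for a rectangular channel, y₂/y₁ = ½[√(1 + 8Fr₁²) − 1] = ½[√142.8 − 1] = 5.47.
y₂ = 5.47 × 0.335 = 1.83 m.
Head loss: ΔE = (y₂ − y₁)³/(4y₁y₂) = (1.83 − 0.335)³/(4×0.335×1.83) = 3.37/2.46 = 1.37 m.

y₂ = 1.83 m; ΔE = 1.37 m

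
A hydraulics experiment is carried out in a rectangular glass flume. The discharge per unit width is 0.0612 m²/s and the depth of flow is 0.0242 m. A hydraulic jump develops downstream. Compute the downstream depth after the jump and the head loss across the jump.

V₁ = q/y₁ = 0.0612/0.0242 = 2.53 m/s. Fr₁ = V₁/√(g·y₁) = 2.53/√(9.81×0.0242) = 5.19.
Bélanger equation: y₂/y₁ = ½[√(1 + 8Fr₁²) − 1] = ½[√216.5 − 1] = 6.86.
y₂ = 6.86 × 0.0242 = 0.166 m.
V₂ = q/y₂ = 0.0612/0.166 = 0.369 m/s. E₁ = y₁ + V₁²/2g = 0.350 m; E₂ = y₂ + V₂²/2g = 0.173 m. ΔE = E₁ − E₂ = 0.177 m.

y₂ = 0.166 m; ΔE = 0.177 m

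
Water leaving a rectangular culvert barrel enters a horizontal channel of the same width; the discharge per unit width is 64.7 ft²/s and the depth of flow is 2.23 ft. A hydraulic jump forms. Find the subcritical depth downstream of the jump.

V₁ = q/y₁ = 64.7/2.23 = 29.0 ft/s. Fr₁ = V₁/√(g·y₁) = 29.0/√(32.2×2.23) = 3.42.
From the momentum equation for a rectangular channel, y₂/y₁ = ½[√(1 + 8Fr₁²) − 1] = ½[√94.78 − 1] = 4.37.
y₂ = 4.37 × 2.23 = 9.74 ft.

y₂ = 9.74 ft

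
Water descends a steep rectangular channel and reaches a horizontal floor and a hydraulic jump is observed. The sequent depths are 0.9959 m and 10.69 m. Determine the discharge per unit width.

q = 24.70 m²/s

For a rectangular channel the momentum equation gives q² = ½·g·y₁·y₂·(y₁ + y₂) = ½×9.81×0.9959×10.69×11.69 = 610.2.
q = √610.2 = 24.70 m²/s.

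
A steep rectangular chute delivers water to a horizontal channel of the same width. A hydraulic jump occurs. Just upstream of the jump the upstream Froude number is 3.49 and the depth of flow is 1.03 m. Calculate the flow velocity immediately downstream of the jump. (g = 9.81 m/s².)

V₂ = 2.49 m/s

Fr₁ = 3.49 (given).
Sequent-depth ratio: y₂/y₁ = ½[√(1 + 8Fr₁²) − 1] = ½[√98.44 − 1] = 4.46.
y₂ = 4.46 × 1.03 = 4.59 m.
V₁ = Fr₁·√(g·y₁) = 3.49×√(9.81×1.03) = 11.1 m/s; q = V₁·y₁ = 11.4 m²/s.
V₂ = q/y₂ = 11.4/4.59 = 2.49 m/s.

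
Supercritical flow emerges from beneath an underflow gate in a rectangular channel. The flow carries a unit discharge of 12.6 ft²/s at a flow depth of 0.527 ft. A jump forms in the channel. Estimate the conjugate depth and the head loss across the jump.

y₂ = 4.07 ft; ΔE = 5.18 ft

V₁ = q/y₁ = 12.6/0.527 = 23.9 ft/s. Fr₁ = V₁/√(g·y₁) = 23.9/√(32.2×0.527) = 5.80.
Sequent-depth ratio: y₂/y₁ = ½[√(1 + 8Fr₁²) − 1] = ½[√270.5 − 1] = 7.72.
y₂ = 7.72 × 0.527 = 4.07 ft.
V₂ = q/y₂ = 12.6/4.07 = 3.10 ft/s. E₁ = y₁ + V₁²/2g = 9.40 ft; E₂ = y₂ + V₂²/2g = 4.22 ft. ΔE = E₁ − E₂ = 5.18 ft.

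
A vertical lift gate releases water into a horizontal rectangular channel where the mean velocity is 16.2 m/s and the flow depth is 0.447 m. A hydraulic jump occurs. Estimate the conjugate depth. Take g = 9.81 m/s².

y₂ = 4.67 m

Fr₁ = V₁/√(g·y₁) = 16.2/√(9.81×0.447) = 7.74.
By Bélanger, y₂/y₁ = ½[√(1 + 8Fr₁²) − 1] = ½[√479.8 − 1] = 10.5.
y₂ = 10.5 × 0.447 = 4.67 m.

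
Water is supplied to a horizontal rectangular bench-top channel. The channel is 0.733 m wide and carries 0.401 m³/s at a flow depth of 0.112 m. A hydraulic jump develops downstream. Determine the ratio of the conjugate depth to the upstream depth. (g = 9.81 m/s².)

q = Q/b = 0.401/0.733 = 0.547 m²/s; V₁ = q/y₁ = 4.88 m/s. Fr₁ = V₁/√(g·y₁) = 4.66.
Sequent-depth ratio: y₂/y₁ = ½[√(1 + 8Fr₁²) − 1] = ½[√174.7 − 1] = 6.11.

y₂/y₁ = 6.11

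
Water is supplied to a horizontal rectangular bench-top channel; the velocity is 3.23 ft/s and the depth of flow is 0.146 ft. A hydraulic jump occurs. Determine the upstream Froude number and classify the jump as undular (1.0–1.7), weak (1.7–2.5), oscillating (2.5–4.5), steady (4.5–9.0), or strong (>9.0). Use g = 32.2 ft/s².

Fr₁ = 1.49; undular jump

Fr₁ = V₁/√(g·y₁) = 3.23/√(32.2×0.146) = 1.49.
Fr₁ = 1.49 lies in the undular range.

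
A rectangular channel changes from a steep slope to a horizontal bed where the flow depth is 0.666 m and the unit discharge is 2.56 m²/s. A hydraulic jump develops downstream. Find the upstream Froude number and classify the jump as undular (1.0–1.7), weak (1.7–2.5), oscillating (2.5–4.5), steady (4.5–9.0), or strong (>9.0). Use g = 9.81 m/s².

Fr₁ = 1.50; undular jump

V₁ = q/y₁ = 2.56/0.666 = 3.84 m/s. Fr₁ = V₁/√(g·y₁) = 3.84/√(9.81×0.666) = 1.50.
Fr₁ = 1.50 lies in the undular range.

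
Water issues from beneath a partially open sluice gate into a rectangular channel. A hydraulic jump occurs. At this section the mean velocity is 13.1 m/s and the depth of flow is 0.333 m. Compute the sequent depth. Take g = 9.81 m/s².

y₂ = 3.25 m

Fr₁ = V₁/√(g·y₁) = 13.1/√(9.81×0.333) = 7.25.
Bélanger equation: y₂/y₁ = ½[√(1 + 8Fr₁²) − 1] = ½[√421.3 − 1] = 9.76.
y₂ = 9.76 × 0.333 = 3.25 m.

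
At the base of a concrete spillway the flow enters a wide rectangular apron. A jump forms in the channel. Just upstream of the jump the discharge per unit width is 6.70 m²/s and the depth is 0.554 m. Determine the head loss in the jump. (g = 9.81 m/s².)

V₁ = q/y₁ = 6.70/0.554 = 12.1 m/s. Fr₁ = V₁/√(g·y₁) = 12.1/√(9.81×0.554) = 5.19.
Conjugate-depth relation: y₂/y₁ = ½[√(1 + 8Fr₁²) − 1] = ½[√216.3 − 1] = 6.85.
y₂ = 6.85 × 0.554 = 3.80 m.
V₂ = q/y₂ = 6.70/3.80 = 1.76 m/s. E₁ = y₁ + V₁²/2g = 8.01 m; E₂ = y₂ + V₂²/2g = 3.96 m. ΔE = E₁ − E₂ = 4.05 m.

ΔE = 4.05 m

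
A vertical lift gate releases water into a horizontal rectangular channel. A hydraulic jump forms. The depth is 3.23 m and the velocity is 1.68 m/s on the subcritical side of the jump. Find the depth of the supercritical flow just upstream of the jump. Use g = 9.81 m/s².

y₁ = 0.498 m

Fr₂ = V₂/√(g·y₂) = 1.68/√(9.81×3.23) = 0.298.
The Bélanger relation is symmetric: y₁/y₂ = ½[√(1 + 8Fr₂²) − 1] = ½[√1.713 − 1] = 0.154.
y₁ = 0.154 × 3.23 = 0.498 m.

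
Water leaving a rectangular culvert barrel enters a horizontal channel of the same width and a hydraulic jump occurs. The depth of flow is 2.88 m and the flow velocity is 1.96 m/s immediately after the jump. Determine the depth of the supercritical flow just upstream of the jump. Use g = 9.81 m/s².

y₁ = 0.641 m

Fr₂ = V₂/√(g·y₂) = 1.96/√(9.81×2.88) = 0.369.
Applying the sequent-depth relation in reverse, y₁/y₂ = ½[√(1 + 8Fr₂²) − 1] = ½[√2.088 − 1] = 0.222.
y₁ = 0.222 × 2.88 = 0.641 m.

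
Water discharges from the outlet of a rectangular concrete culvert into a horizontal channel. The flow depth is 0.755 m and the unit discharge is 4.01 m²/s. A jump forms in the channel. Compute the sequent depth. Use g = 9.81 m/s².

V₁ = q/y₁ = 4.01/0.755 = 5.31 m/s. Fr₁ = V₁/√(g·y₁) = 5.31/√(9.81×0.755) = 1.95.
Sequent-depth ratio: y₂/y₁ = ½[√(1 + 8Fr₁²) − 1] = ½[√31.47 − 1] = 2.30.
y₂ = 2.30 × 0.755 = 1.74 m.

y₂ = 1.74 m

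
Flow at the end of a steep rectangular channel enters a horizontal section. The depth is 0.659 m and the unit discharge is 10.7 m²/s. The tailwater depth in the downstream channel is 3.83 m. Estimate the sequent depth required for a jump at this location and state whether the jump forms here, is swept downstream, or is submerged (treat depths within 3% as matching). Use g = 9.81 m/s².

V₁ = q/y₁ = 10.7/0.659 = 16.2 m/s. Fr₁ = V₁/√(g·y₁) = 16.2/√(9.81×0.659) = 6.39.
Conjugate-depth relation: y₂/y₁ = ½[√(1 + 8Fr₁²) − 1] = ½[√327.2 − 1] = 8.54.
y₂ = 8.54 × 0.659 = 5.63 m.
Tailwater y_tw = 3.83 m: y_tw < y₂, so the jump is swept downstream.

y₂ = 5.63 m; the jump is swept downstream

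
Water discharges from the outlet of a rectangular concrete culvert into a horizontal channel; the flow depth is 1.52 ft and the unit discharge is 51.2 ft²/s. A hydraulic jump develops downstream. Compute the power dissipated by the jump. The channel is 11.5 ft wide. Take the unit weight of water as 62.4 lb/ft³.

V₁ = q/y₁ = 51.2/1.52 = 33.7 ft/s. Fr₁ = V₁/√(g·y₁) = 33.7/√(32.2×1.52) = 4.81.
Bélanger equation: y₂/y₁ = ½[√(1 + 8Fr₁²) − 1] = ½[√186.5 − 1] = 6.33.
y₂ = 6.33 × 1.52 = 9.62 ft.
Head loss: ΔE = (y₂ − y₁)³/(4y₁y₂) = (9.62 − 1.52)³/(4×1.52×9.62) = 531/58.5 = 9.08 ft.
Q = q·b = 51.2 × 11.5 = 589 cfs. P = γ·Q·ΔE/550 = 62.4 × 589 × 9.08 / 550 = 607 hp.

P = 607 hp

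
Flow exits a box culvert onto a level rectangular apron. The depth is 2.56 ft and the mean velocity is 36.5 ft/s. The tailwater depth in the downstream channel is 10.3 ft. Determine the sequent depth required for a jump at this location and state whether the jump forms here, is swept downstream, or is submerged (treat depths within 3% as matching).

y₂ = 13.3 ft; the jump is swept downstream

Fr₁ = V₁/√(g·y₁) = 36.5/√(32.2×2.56) = 4.02.
Conjugate-depth relation: y₂/y₁ = ½[√(1 + 8Fr₁²) − 1] = ½[√130.3 − 1] = 5.21.
y₂ = 5.21 × 2.56 = 13.3 ft.
Tailwater y_tw = 10.3 ft: y_tw < y₂, so the jump is swept downstream.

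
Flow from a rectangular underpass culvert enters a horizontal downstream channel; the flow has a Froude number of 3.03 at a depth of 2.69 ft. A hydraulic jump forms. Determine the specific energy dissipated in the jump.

Fr₁ = 3.03 (given).
By Bélanger, y₂/y₁ = ½[√(1 + 8Fr₁²) − 1] = ½[√74.45 − 1] = 3.81.
y₂ = 3.81 × 2.69 = 10.3 ft.
V₁ = Fr₁·√(g·y₁) = 3.03×√(32.2×2.69) = 28.2 ft/s; q = V₁·y₁ = 75.9 ft²/s. V₂ = q/y₂ = 75.9/10.3 = 7.39 ft/s. E₁ = y₁ + V₁²/2g = 15.0 ft; E₂ = y₂ + V₂²/2g = 11.1 ft. ΔE = E₁ − E₂ = 3.93 ft.

ΔE = 3.93 ft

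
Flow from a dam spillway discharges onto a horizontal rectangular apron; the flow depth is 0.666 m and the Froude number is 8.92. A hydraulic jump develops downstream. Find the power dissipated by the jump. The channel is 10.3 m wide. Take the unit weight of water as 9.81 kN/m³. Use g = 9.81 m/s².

Fr₁ = 8.92 (given).
By Bélanger, y₂/y₁ = ½[√(1 + 8Fr₁²) − 1] = ½[√637.5 − 1] = 12.1.
y₂ = 12.1 × 0.666 = 8.08 m.
Head loss: ΔE = (y₂ − y₁)³/(4y₁y₂) = (8.08 − 0.666)³/(4×0.666×8.08) = 407/21.5 = 18.9 m.
V₁ = Fr₁·√(g·y₁) = 8.92×√(9.81×0.666) = 22.8 m/s; q = V₁·y₁ = 15.2 m²/s. Q = q·b = 15.2 × 10.3 = 156 m³/s. P = γ·Q·ΔE = 9.81 × 156 × 18.9 = 29008 kW.

P = 29008 kW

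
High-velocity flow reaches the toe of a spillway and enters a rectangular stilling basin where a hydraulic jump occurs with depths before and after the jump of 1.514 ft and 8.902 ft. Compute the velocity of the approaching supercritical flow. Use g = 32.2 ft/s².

For a rectangular channel the momentum equation gives q² = ½·g·y₁·y₂·(y₁ + y₂) = ½×32.2×1.514×8.902×10.42 = 2260.
q = √2260 = 47.54 ft²/s.
V₁ = q/y₁ = 47.54/1.514 = 31.40 ft/s.

V₁ = 31.40 ft/s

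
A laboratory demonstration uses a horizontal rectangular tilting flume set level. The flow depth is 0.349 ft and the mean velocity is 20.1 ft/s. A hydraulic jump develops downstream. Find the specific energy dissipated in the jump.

Fr₁ = V₁/√(g·y₁) = 20.1/√(32.2×0.349) = 6.00.
From the momentum equation for a rectangular channel, y₂/y₁ = ½[√(1 + 8Fr₁²) − 1] = ½[√288.6 − 1] = 7.99.
y₂ = 7.99 × 0.349 = 2.79 ft.
Head loss: ΔE = (y₂ − y₁)³/(4y₁y₂) = (2.79 − 0.349)³/(4×0.349×2.79) = 14.5/3.89 = 3.73 ft.

ΔE = 3.73 ft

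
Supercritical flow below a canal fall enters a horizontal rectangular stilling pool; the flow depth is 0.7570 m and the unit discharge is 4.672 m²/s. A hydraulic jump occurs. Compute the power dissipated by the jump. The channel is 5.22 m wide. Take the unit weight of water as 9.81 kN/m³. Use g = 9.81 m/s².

P = 87.25 kW

V₁ = q/y₁ = 4.672/0.7570 = 6.172 m/s. Fr₁ = V₁/√(g·y₁) = 6.172/√(9.81×0.7570) = 2.265.
Conjugate-depth relation: y₂/y₁ = ½[√(1 + 8Fr₁²) − 1] = ½[√42.034 − 1] = 2.742.
y₂ = 2.742 × 0.7570 = 2.075 m.
V₂ = q/y₂ = 4.672/2.075 = 2.251 m/s. E₁ = y₁ + V₁²/2g = 2.698 m; E₂ = y₂ + V₂²/2g = 2.334 m. ΔE = E₁ − E₂ = 0.3647 m.
Q = q·b = 4.672 × 5.22 = 24.39 m³/s. P = γ·Q·ΔE = 9.81 × 24.39 × 0.3647 = 87.25 kW.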